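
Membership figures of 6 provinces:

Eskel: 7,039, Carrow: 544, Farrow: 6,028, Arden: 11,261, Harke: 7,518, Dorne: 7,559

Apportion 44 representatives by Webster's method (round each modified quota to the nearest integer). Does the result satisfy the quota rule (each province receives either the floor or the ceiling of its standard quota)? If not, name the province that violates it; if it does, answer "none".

Standard quotas: Eskel 7.753, Carrow 0.599, Farrow 6.639, Arden 12.403, Harke 8.280, Dorne 8.326.
Webster allocation: Eskel 8, Carrow 1, Farrow 7, Arden 12, Harke 8, Dorne 8.
Every allocation lies between the lower and upper quota.

none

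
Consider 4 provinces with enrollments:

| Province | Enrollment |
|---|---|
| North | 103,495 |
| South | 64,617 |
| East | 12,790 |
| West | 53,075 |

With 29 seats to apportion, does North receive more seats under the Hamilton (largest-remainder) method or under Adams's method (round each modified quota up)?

Hamilton: North 13, South 8, East 2, West 6.
Adams: North 12, South 8, East 2, West 7.
North gets 13 under Hamilton and 12 under Adams.

Hamilton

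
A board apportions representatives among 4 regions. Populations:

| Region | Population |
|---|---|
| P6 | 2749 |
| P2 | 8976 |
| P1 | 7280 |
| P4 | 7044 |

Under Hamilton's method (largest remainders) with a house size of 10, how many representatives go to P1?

3

The standard divisor is 26049/10 ≈ 2604.9.
Standard quotas: P6 1.0553, P2 3.4458, P1 2.7947, P4 2.7041.
Lower quotas: P6 1, P2 3, P1 2, P4 2 (sum 8, leaving 2 seats).
Remainders in descending order: P1 0.7947, P4 0.7041, P2 0.4458, P6 0.0553.
The surplus seats go to P1, P4.
P1 receives 3.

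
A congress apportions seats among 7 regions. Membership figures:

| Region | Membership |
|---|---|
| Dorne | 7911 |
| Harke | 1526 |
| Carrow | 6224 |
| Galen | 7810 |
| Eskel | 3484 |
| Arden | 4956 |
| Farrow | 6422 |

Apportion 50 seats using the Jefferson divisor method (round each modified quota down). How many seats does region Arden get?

6

Standard divisor 38333/50 ≈ 766.66; standard quotas: Dorne 10.319, Harke 1.990, Carrow 8.118, Galen 10.187, Eskel 4.544, Arden 6.464, Farrow 8.377.
Rounding down gives 10, 1, 8, 10, 4, 6, 8 = 47 seats, so the divisor must be adjusted.
With modified divisor 711.8: modified quotas Dorne 11.114, Harke 2.144, Carrow 8.744, Galen 10.972, Eskel 4.895, Arden 6.963, Farrow 9.022.
Rounding down: Dorne 11, Harke 2, Carrow 8, Galen 10, Eskel 4, Arden 6, Farrow 9 (total 50).
Arden receives 6.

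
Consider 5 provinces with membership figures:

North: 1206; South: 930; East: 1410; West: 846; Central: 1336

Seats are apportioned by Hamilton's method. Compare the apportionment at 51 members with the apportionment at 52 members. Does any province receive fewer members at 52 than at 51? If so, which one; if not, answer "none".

At 51 seats: North 11, South 8, East 13, West 7, Central 12.
At 52 seats: North 11, South 8, East 13, West 8, Central 12.
No province's allocation decreased.

none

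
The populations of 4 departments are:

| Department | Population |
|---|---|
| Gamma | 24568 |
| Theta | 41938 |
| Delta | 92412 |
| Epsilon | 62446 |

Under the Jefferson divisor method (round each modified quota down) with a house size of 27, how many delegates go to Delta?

11

Standard divisor 221364/27 ≈ 8198.667; standard quotas: Gamma 2.997, Theta 5.115, Delta 11.272, Epsilon 7.617.
Rounding down gives 2, 5, 11, 7 = 25 seats, so the divisor must be adjusted.
With modified divisor 7750: modified quotas Gamma 3.170, Theta 5.411, Delta 11.924, Epsilon 8.058.
Rounding down: Gamma 3, Theta 5, Delta 11, Epsilon 8 (total 27).
Delta receives 11.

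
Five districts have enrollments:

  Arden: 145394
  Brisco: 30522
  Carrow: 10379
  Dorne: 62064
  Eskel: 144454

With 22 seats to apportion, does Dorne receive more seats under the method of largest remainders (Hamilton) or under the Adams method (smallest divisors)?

Adams

Hamilton: Arden 8, Brisco 2, Carrow 1, Dorne 3, Eskel 8.
Adams: Arden 8, Brisco 2, Carrow 1, Dorne 4, Eskel 7.
Dorne gets 3 under Hamilton and 4 under Adams.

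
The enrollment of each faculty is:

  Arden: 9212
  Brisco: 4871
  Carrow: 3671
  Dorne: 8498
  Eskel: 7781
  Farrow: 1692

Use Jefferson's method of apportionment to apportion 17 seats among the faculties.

Arden 5, Brisco 2, Carrow 2, Dorne 4, Eskel 4, Farrow 0

Standard divisor 35725/17 ≈ 2101.471; standard quotas: Arden 4.384, Brisco 2.318, Carrow 1.747, Dorne 4.044, Eskel 3.703, Farrow 0.805.
Rounding down gives 4, 2, 1, 4, 3, 0 = 14 seats, so the divisor must be adjusted.
With modified divisor 1800: modified quotas Arden 5.118, Brisco 2.706, Carrow 2.039, Dorne 4.721, Eskel 4.323, Farrow 0.940.
Rounding down: Arden 5, Brisco 2, Carrow 2, Dorne 4, Eskel 4, Farrow 0 (total 17).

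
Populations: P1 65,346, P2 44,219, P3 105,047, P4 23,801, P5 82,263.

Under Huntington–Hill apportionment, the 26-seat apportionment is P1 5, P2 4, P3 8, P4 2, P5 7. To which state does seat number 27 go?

Priority for the next seat is population ÷ (√(s·(s+1))).
Priorities: P1 11930.493, P2 9887.669, P3 12379.908, P4 9716.718, P5 10992.856.
Highest priority: P3.

P3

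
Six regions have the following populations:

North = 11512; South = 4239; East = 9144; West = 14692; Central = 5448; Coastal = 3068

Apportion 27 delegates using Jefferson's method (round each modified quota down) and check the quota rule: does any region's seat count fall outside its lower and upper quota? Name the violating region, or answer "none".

Standard quotas: North 6.462, South 2.379, East 5.132, West 8.247, Central 3.058, Coastal 1.722.
Jefferson allocation: North 7, South 2, East 5, West 9, Central 3, Coastal 1.
Every allocation lies between the lower and upper quota.

none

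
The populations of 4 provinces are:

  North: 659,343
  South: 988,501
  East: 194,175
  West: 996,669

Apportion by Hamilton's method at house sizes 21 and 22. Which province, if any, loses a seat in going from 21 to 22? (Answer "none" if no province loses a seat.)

At 21 seats: North 5, South 7, East 2, West 7.
At 22 seats: North 5, South 8, East 1, West 8.
East drops from 2 to 1.

East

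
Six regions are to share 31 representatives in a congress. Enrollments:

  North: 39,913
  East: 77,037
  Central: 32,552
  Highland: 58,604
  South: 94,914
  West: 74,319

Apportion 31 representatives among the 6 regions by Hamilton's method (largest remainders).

Total 377339; standard divisor 377339/31 ≈ 12172.226.
Standard quotas: North 3.2790, East 6.3289, Central 2.6743, Highland 4.8146, South 7.7976, West 6.1056.
Lower quotas: North 3, East 6, Central 2, Highland 4, South 7, West 6 (sum 28, leaving 3 seats).
Remainders in descending order: Highland 0.8146, South 0.7976, Central 0.6743, East 0.3289, North 0.2790, West 0.1056.
Largest remainders: Highland, South, Central receive the extra seats.

North 3; East 6; Central 3; Highland 5; South 8; West 6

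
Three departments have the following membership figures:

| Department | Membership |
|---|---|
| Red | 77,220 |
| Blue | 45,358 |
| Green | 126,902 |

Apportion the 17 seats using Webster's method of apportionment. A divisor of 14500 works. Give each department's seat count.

With modified divisor 14500: modified quotas Red 5.326, Blue 3.128, Green 8.752.
Rounding to the nearest integer: Red 5, Blue 3, Green 9 (total 17).

Red 5; Blue 3; Green 9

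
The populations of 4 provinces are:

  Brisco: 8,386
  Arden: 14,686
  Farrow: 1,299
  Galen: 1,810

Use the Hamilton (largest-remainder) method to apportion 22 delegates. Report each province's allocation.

The standard divisor is 26181/22 ≈ 1190.045.
Standard quotas: Brisco 7.0468, Arden 12.3407, Farrow 1.0916, Galen 1.5210.
Lower quotas: Brisco 7, Arden 12, Farrow 1, Galen 1 (sum 21, leaving 1 seat).
Remainders in descending order: Galen 0.5210, Arden 0.3407, Farrow 0.0916, Brisco 0.0468.
The surplus seat goes to Galen.

Brisco=7; Arden=12; Farrow=1; Galen=2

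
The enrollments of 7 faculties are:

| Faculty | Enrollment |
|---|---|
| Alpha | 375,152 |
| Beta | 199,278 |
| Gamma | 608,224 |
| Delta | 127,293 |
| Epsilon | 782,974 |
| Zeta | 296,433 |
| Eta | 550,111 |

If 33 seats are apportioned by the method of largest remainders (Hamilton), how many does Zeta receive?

The standard divisor is 2939465/33 ≈ 89074.697.
Standard quotas: Alpha 4.2117, Beta 2.2372, Gamma 6.8282, Delta 1.4291, Epsilon 8.7901, Zeta 3.3279, Eta 6.1758.
Lower quotas: Alpha 4, Beta 2, Gamma 6, Delta 1, Epsilon 8, Zeta 3, Eta 6 (sum 30, leaving 3 seats).
Remainders in descending order: Gamma 0.8282, Epsilon 0.7901, Delta 0.4291, Zeta 0.3279, Beta 0.2372, Alpha 0.2117, Eta 0.1758.
The surplus seats go to Gamma, Epsilon, Delta.
Zeta receives 3.

3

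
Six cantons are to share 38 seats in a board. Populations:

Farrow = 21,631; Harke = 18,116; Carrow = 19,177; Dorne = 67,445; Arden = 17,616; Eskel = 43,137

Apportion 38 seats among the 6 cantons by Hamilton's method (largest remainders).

Standard divisor: 187122 ÷ 38 ≈ 4924.263.
Standard quotas: Farrow 4.3927, Harke 3.6789, Carrow 3.8944, Dorne 13.6965, Arden 3.5774, Eskel 8.7601.
Lower quotas: Farrow 4, Harke 3, Carrow 3, Dorne 13, Arden 3, Eskel 8 (sum 34, leaving 4 seats).
Remainders in descending order: Carrow 0.8944, Eskel 0.7601, Dorne 0.6965, Harke 0.6789, Arden 0.5774, Farrow 0.3927.
The surplus seats go to Carrow, Eskel, Dorne, Harke.

Farrow 4; Harke 4; Carrow 4; Dorne 14; Arden 3; Eskel 9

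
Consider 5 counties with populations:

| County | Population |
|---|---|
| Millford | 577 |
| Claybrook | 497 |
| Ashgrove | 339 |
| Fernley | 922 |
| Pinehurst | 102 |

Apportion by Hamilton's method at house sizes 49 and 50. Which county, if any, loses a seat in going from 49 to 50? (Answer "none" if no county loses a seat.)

At 49 seats: Millford 12, Claybrook 10, Ashgrove 7, Fernley 18, Pinehurst 2.
At 50 seats: Millford 12, Claybrook 10, Ashgrove 7, Fernley 19, Pinehurst 2.
No county's allocation decreased.

none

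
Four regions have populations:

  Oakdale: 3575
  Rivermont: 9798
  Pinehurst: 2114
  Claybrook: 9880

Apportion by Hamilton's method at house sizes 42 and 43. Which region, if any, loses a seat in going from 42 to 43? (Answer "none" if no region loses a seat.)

At 42 seats: Oakdale 6, Rivermont 16, Pinehurst 4, Claybrook 16.
At 43 seats: Oakdale 6, Rivermont 17, Pinehurst 3, Claybrook 17.
Pinehurst drops from 4 to 3.

Pinehurst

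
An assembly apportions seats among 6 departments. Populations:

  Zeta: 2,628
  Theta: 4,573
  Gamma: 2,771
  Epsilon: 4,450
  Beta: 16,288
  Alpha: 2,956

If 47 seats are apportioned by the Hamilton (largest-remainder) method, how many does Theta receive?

Total 33666; standard divisor 33666/47 ≈ 716.298.
Standard quotas: Zeta 3.6689, Theta 6.3842, Gamma 3.8685, Epsilon 6.2125, Beta 22.7391, Alpha 4.1268.
Lower quotas: Zeta 3, Theta 6, Gamma 3, Epsilon 6, Beta 22, Alpha 4 (sum 44, leaving 3 seats).
Remainders in descending order: Gamma 0.8685, Beta 0.7391, Zeta 0.6689, Theta 0.3842, Epsilon 0.2125, Alpha 0.1268.
Largest remainders: Gamma, Beta, Zeta receive the extra seats.
Theta receives 6.

6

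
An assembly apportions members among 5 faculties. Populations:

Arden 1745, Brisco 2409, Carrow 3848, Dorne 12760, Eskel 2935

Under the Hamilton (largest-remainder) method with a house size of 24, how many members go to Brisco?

2

The standard divisor is 23697/24 ≈ 987.375.
Standard quotas: Arden 1.7673, Brisco 2.4398, Carrow 3.8972, Dorne 12.9232, Eskel 2.9725.
Lower quotas: Arden 1, Brisco 2, Carrow 3, Dorne 12, Eskel 2 (sum 20, leaving 4 seats).
Remainders in descending order: Eskel 0.9725, Dorne 0.9232, Carrow 0.8972, Arden 0.7673, Brisco 0.4398.
Largest remainders: Eskel, Dorne, Carrow, Arden receive the extra seats.
Brisco receives 2.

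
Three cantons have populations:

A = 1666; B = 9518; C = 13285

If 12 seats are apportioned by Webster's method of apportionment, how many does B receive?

Standard divisor 24469/12 ≈ 2039.083; standard quotas: A 0.817, B 4.668, C 6.515.
Rounding to the nearest integer gives 1, 5, 7 = 13 seats, so the divisor must be adjusted.
With modified divisor 2100: modified quotas A 0.793, B 4.532, C 6.326.
Rounding to the nearest integer: A 1, B 5, C 6 (total 12).
B receives 5.

5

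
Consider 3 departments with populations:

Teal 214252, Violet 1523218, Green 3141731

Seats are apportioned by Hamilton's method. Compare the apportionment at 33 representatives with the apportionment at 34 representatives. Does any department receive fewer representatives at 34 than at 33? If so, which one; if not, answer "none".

Teal

At 33 seats: Teal 2, Violet 10, Green 21.
At 34 seats: Teal 1, Violet 11, Green 22.
Teal drops from 2 to 1.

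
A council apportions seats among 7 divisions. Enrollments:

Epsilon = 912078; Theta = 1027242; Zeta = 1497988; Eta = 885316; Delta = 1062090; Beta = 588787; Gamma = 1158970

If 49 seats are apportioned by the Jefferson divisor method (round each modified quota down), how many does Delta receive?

7

Standard divisor 7132471/49 ≈ 145560.633; standard quotas: Epsilon 6.266, Theta 7.057, Zeta 10.291, Eta 6.082, Delta 7.297, Beta 4.045, Gamma 7.962.
Rounding down gives 6, 7, 10, 6, 7, 4, 7 = 47 seats, so the divisor must be adjusted.
With modified divisor 134500: modified quotas Epsilon 6.781, Theta 7.637, Zeta 11.137, Eta 6.582, Delta 7.897, Beta 4.378, Gamma 8.617.
Rounding down: Epsilon 6, Theta 7, Zeta 11, Eta 6, Delta 7, Beta 4, Gamma 8 (total 49).
Delta receives 7.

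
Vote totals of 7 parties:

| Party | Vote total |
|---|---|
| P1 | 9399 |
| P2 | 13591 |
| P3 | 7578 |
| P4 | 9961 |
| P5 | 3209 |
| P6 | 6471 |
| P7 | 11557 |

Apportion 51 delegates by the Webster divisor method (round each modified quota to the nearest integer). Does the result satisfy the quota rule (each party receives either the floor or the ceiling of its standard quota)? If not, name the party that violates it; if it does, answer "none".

Standard quotas: P1 7.761, P2 11.222, P3 6.257, P4 8.225, P5 2.650, P6 5.343, P7 9.543.
Webster allocation: P1 8, P2 11, P3 6, P4 8, P5 3, P6 5, P7 10.
Every allocation lies between the lower and upper quota.

none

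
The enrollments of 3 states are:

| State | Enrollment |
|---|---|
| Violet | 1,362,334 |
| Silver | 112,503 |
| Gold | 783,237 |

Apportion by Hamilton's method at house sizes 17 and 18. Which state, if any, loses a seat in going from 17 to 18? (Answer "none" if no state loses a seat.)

At 17 seats: Violet 10, Silver 1, Gold 6.
At 18 seats: Violet 11, Silver 1, Gold 6.
No state's allocation decreased.

none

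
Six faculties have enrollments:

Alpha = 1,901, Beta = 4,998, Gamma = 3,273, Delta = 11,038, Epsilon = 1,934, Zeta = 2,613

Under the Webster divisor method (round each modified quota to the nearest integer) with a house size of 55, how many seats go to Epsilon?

Standard divisor 25757/55 ≈ 468.309; standard quotas: Alpha 4.059, Beta 10.672, Gamma 6.989, Delta 23.570, Epsilon 4.130, Zeta 5.580.
Rounding to the nearest integer gives 4, 11, 7, 24, 4, 6 = 56 seats, so the divisor must be adjusted.
With modified divisor 472: modified quotas Alpha 4.028, Beta 10.589, Gamma 6.934, Delta 23.386, Epsilon 4.097, Zeta 5.536.
Rounding to the nearest integer: Alpha 4, Beta 11, Gamma 7, Delta 23, Epsilon 4, Zeta 6 (total 55).
Epsilon receives 4.

4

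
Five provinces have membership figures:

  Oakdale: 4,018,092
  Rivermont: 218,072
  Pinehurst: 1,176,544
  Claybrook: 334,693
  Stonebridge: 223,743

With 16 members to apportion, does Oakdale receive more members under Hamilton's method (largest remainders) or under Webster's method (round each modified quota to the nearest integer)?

Hamilton

Hamilton: Oakdale 11, Rivermont 0, Pinehurst 3, Claybrook 1, Stonebridge 1.
Webster: Oakdale 10, Rivermont 1, Pinehurst 3, Claybrook 1, Stonebridge 1.
Oakdale gets 11 under Hamilton and 10 under Webster.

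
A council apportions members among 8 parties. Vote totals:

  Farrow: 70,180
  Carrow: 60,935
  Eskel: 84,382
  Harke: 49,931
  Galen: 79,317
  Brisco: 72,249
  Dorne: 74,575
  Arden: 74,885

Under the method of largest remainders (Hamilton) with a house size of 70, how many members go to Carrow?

The standard divisor is 566454/70 ≈ 8092.2.
Standard quotas: Farrow 8.6725, Carrow 7.5301, Eskel 10.4276, Harke 6.1703, Galen 9.8017, Brisco 8.9282, Dorne 9.2157, Arden 9.2540.
Lower quotas: Farrow 8, Carrow 7, Eskel 10, Harke 6, Galen 9, Brisco 8, Dorne 9, Arden 9 (sum 66, leaving 4 seats).
Remainders in descending order: Brisco 0.9282, Galen 0.8017, Farrow 0.6725, Carrow 0.5301, Eskel 0.4276, Arden 0.2540, Dorne 0.2157, Harke 0.1703.
The surplus seats go to Brisco, Galen, Farrow, Carrow.
Carrow receives 8.

8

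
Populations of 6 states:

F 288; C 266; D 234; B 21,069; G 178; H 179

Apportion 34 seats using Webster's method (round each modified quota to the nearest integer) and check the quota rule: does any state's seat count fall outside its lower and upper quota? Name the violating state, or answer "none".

Standard quotas: F 0.441, C 0.407, D 0.358, B 32.248, G 0.272, H 0.274.
Webster allocation: F 0, C 0, D 0, B 34, G 0, H 0.
B has quota 32.248 (lower 32, upper 33) but receives 34 — outside the quota interval.

B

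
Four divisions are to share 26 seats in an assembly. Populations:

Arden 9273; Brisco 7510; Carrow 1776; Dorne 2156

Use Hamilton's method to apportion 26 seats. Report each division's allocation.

Arden: 12, Brisco: 9, Carrow: 2, Dorne: 3

The standard divisor is 20715/26 ≈ 796.731.
Standard quotas: Arden 11.6388, Brisco 9.4260, Carrow 2.2291, Dorne 2.7061.
Lower quotas: Arden 11, Brisco 9, Carrow 2, Dorne 2 (sum 24, leaving 2 seats).
Remainders in descending order: Dorne 0.7061, Arden 0.6388, Brisco 0.4260, Carrow 0.2291.
Largest remainders: Dorne, Arden receive the extra seats.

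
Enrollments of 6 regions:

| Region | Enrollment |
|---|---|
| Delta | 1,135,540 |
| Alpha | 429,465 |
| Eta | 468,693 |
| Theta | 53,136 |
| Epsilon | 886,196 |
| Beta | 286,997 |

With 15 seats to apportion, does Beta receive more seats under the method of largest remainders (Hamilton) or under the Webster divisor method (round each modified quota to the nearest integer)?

Hamilton: Delta 5, Alpha 2, Eta 2, Theta 0, Epsilon 4, Beta 2.
Webster: Delta 6, Alpha 2, Eta 2, Theta 0, Epsilon 4, Beta 1.
Beta gets 2 under Hamilton and 1 under Webster.

Hamilton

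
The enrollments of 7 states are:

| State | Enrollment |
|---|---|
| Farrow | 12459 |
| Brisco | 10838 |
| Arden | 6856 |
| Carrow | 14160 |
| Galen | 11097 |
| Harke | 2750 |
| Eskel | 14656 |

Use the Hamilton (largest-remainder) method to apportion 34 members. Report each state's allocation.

The standard divisor is 72816/34 ≈ 2141.647.
Standard quotas: Farrow 5.8175, Brisco 5.0606, Arden 3.2013, Carrow 6.6117, Galen 5.1815, Harke 1.2841, Eskel 6.8433.
Lower quotas: Farrow 5, Brisco 5, Arden 3, Carrow 6, Galen 5, Harke 1, Eskel 6 (sum 31, leaving 3 seats).
Remainders in descending order: Eskel 0.8433, Farrow 0.8175, Carrow 0.6117, Harke 0.2841, Arden 0.2013, Galen 0.1815, Brisco 0.0606.
The surplus seats go to Eskel, Farrow, Carrow.

Farrow=6, Brisco=5, Arden=3, Carrow=7, Galen=5, Harke=1, Eskel=7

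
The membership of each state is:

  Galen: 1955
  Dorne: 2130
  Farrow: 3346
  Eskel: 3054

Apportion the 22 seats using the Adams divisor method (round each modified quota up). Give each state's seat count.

Standard divisor 10485/22 ≈ 476.591; standard quotas: Galen 4.102, Dorne 4.469, Farrow 7.021, Eskel 6.408.
Rounding up gives 5, 5, 8, 7 = 25 seats, so the divisor must be adjusted.
With modified divisor 520: modified quotas Galen 3.760, Dorne 4.096, Farrow 6.435, Eskel 5.873.
Rounding up: Galen 4, Dorne 5, Farrow 7, Eskel 6 (total 22).

Galen 4; Dorne 5; Farrow 7; Eskel 6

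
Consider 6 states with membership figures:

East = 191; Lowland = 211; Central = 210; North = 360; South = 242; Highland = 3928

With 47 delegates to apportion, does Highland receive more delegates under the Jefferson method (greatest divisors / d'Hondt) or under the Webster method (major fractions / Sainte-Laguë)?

Jefferson: East 1, Lowland 2, Central 2, North 3, South 2, Highland 37.
Webster: East 2, Lowland 2, Central 2, North 3, South 2, Highland 36.
Highland gets 37 under Jefferson and 36 under Webster.

Jefferson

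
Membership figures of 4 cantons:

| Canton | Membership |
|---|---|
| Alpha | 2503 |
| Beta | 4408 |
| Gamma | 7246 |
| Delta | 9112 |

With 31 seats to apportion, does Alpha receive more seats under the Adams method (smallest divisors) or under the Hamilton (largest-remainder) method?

Adams

Adams: Alpha 4, Beta 6, Gamma 9, Delta 12.
Hamilton: Alpha 3, Beta 6, Gamma 10, Delta 12.
Alpha gets 4 under Adams and 3 under Hamilton.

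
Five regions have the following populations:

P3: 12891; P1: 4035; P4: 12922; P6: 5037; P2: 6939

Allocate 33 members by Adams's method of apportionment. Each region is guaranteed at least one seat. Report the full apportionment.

P3: 10, P1: 3, P4: 10, P6: 4, P2: 6

Standard divisor 41824/33 ≈ 1267.394; standard quotas: P3 10.171, P1 3.184, P4 10.196, P6 3.974, P2 5.475.
Rounding up gives 11, 4, 11, 4, 6 = 36 seats, so the divisor must be adjusted.
With modified divisor 1370: modified quotas P3 9.409, P1 2.945, P4 9.432, P6 3.677, P2 5.065.
Rounding up: P3 10, P1 3, P4 10, P6 4, P2 6 (total 33).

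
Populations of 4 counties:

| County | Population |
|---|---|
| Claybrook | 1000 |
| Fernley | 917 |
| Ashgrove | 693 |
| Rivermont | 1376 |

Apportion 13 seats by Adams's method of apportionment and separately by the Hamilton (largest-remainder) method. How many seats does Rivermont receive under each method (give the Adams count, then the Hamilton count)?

4 and 5

Adams: Claybrook 3, Fernley 3, Ashgrove 3, Rivermont 4.
Hamilton: Claybrook 3, Fernley 3, Ashgrove 2, Rivermont 5.
Rivermont gets 4 under Adams and 5 under Hamilton.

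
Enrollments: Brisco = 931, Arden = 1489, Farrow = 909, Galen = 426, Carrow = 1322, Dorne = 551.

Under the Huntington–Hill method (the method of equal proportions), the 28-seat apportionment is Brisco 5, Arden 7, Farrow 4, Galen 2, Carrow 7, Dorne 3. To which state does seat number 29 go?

Priority for the next seat is population ÷ (√(s·(s+1))).
Priorities: Brisco 169.977, Arden 198.976, Farrow 203.259, Galen 173.914, Carrow 176.660, Dorne 159.060.
Highest priority: Farrow.

Farrow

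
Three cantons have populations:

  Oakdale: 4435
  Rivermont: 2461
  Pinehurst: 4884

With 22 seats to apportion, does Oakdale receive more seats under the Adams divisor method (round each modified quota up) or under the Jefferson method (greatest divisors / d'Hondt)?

Jefferson

Adams: Oakdale 8, Rivermont 5, Pinehurst 9.
Jefferson: Oakdale 9, Rivermont 4, Pinehurst 9.
Oakdale gets 8 under Adams and 9 under Jefferson.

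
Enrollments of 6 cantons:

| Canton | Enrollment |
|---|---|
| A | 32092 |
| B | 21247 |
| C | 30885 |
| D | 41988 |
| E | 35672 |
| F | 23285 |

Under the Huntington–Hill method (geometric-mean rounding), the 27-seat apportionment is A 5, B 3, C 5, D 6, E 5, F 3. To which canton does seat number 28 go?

F

Priority for the next seat is population ÷ (√(s·(s+1))).
Priorities: A 5859.171, B 6133.481, C 5638.804, D 6478.889, E 6512.786, F 6721.801.
Highest priority: F.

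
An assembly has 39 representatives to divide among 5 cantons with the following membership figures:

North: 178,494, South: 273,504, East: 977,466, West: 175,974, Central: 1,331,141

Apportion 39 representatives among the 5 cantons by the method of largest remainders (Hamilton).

North 2; South 4; East 13; West 2; Central 18

Total 2936579; standard divisor 2936579/39 ≈ 75296.897.
Standard quotas: North 2.3705, South 3.6323, East 12.9815, West 2.3371, Central 17.6786.
Lower quotas: North 2, South 3, East 12, West 2, Central 17 (sum 36, leaving 3 seats).
Remainders in descending order: East 0.9815, Central 0.6786, South 0.6323, North 0.3705, West 0.3371.
The surplus seats go to East, Central, South.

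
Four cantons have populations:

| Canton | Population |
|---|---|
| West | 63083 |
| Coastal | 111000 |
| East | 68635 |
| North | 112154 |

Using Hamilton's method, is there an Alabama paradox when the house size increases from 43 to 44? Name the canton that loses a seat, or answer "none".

none

At 43 seats: West 8, Coastal 13, East 8, North 14.
At 44 seats: West 8, Coastal 14, East 8, North 14.
No canton's allocation decreased.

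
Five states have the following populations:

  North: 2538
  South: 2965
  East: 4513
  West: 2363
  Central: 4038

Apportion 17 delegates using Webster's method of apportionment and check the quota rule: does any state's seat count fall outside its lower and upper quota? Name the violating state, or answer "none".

Standard quotas: North 2.628, South 3.070, East 4.673, West 2.447, Central 4.181.
Webster allocation: North 3, South 3, East 5, West 2, Central 4.
Every allocation lies between the lower and upper quota.

none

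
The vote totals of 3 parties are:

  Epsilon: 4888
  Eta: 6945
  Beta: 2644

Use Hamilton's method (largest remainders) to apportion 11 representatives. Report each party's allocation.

Epsilon 4; Eta 5; Beta 2

Total 14477; standard divisor 14477/11 ≈ 1316.091.
Standard quotas: Epsilon 3.7140, Eta 5.2770, Beta 2.0090.
Lower quotas: Epsilon 3, Eta 5, Beta 2 (sum 10, leaving 1 seat).
Remainders in descending order: Epsilon 0.7140, Eta 0.2770, Beta 0.0090.
The surplus seat goes to Epsilon.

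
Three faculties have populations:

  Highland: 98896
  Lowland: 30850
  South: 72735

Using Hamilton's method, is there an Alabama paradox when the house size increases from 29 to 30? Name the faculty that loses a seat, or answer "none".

Lowland

At 29 seats: Highland 14, Lowland 5, South 10.
At 30 seats: Highland 15, Lowland 4, South 11.
Lowland drops from 5 to 4.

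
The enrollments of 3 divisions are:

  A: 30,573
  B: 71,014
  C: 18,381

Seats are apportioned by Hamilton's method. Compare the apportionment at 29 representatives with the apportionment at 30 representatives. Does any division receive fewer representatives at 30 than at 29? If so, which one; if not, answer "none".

At 29 seats: A 7, B 17, C 5.
At 30 seats: A 8, B 18, C 4.
C drops from 5 to 4.

C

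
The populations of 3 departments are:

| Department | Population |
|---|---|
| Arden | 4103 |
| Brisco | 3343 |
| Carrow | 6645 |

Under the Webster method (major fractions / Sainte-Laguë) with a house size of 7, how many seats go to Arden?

Standard divisor 14091/7 ≈ 2013; standard quotas: Arden 2.038, Brisco 1.661, Carrow 3.301.
Rounding to the nearest integer gives Arden 2, Brisco 2, Carrow 3 — total 7, matching the house size, so no adjustment is needed.
Arden receives 2.

2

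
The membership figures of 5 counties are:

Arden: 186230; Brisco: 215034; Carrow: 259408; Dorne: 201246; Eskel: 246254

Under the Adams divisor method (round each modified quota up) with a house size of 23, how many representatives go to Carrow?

Standard divisor 1108172/23 ≈ 48181.391; standard quotas: Arden 3.865, Brisco 4.463, Carrow 5.384, Dorne 4.177, Eskel 5.111.
Rounding up gives 4, 5, 6, 5, 6 = 26 seats, so the divisor must be adjusted.
With modified divisor 52800: modified quotas Arden 3.527, Brisco 4.073, Carrow 4.913, Dorne 3.811, Eskel 4.664.
Rounding up: Arden 4, Brisco 5, Carrow 5, Dorne 4, Eskel 5 (total 23).
Carrow receives 5.

5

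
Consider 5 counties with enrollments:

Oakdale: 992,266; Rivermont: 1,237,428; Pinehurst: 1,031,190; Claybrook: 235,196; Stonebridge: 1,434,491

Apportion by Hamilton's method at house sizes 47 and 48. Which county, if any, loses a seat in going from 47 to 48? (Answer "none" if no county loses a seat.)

At 47 seats: Oakdale 9, Rivermont 12, Pinehurst 10, Claybrook 2, Stonebridge 14.
At 48 seats: Oakdale 10, Rivermont 12, Pinehurst 10, Claybrook 2, Stonebridge 14.
No county's allocation decreased.

none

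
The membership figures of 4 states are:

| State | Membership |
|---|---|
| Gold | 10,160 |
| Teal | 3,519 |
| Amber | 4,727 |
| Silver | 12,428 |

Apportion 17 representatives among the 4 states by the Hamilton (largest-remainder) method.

Gold=5; Teal=2; Amber=3; Silver=7

Total 30834; standard divisor 30834/17 ≈ 1813.765.
Standard quotas: Gold 5.6016, Teal 1.9402, Amber 2.6062, Silver 6.8520.
Lower quotas: Gold 5, Teal 1, Amber 2, Silver 6 (sum 14, leaving 3 seats).
Remainders in descending order: Teal 0.9402, Silver 0.8520, Amber 0.6062, Gold 0.6016.
Largest remainders: Teal, Silver, Amber receive the extra seats.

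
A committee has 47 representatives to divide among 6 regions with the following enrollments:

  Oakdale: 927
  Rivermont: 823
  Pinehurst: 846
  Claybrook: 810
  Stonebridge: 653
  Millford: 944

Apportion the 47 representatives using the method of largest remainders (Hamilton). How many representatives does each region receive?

Total 5003; standard divisor 5003/47 ≈ 106.447.
Standard quotas: Oakdale 8.709, Rivermont 7.732, Pinehurst 7.948, Claybrook 7.609, Stonebridge 6.135, Millford 8.868.
Lower quotas: Oakdale 8, Rivermont 7, Pinehurst 7, Claybrook 7, Stonebridge 6, Millford 8 (sum 43, leaving 4 seats).
Remainders in descending order: Pinehurst 0.948, Millford 0.868, Rivermont 0.732, Oakdale 0.709, Claybrook 0.609, Stonebridge 0.135.
The surplus seats go to Pinehurst, Millford, Rivermont, Oakdale.

Oakdale 9, Rivermont 8, Pinehurst 8, Claybrook 7, Stonebridge 6, Millford 9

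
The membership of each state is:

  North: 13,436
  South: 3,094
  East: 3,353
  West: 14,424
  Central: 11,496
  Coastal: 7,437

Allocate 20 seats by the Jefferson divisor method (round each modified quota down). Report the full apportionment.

North: 5, South: 1, East: 1, West: 6, Central: 4, Coastal: 3

Standard divisor 53240/20 ≈ 2662; standard quotas: North 5.047, South 1.162, East 1.260, West 5.418, Central 4.319, Coastal 2.794.
Rounding down gives 5, 1, 1, 5, 4, 2 = 18 seats, so the divisor must be adjusted.
With modified divisor 2350: modified quotas North 5.717, South 1.317, East 1.427, West 6.138, Central 4.892, Coastal 3.165.
Rounding down: North 5, South 1, East 1, West 6, Central 4, Coastal 3 (total 20).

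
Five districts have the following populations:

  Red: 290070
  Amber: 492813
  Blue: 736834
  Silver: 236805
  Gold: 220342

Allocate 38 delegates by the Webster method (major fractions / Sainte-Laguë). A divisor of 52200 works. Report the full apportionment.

Red: 6, Amber: 9, Blue: 14, Silver: 5, Gold: 4

With modified divisor 52200: modified quotas Red 5.557, Amber 9.441, Blue 14.116, Silver 4.536, Gold 4.221.
Rounding to the nearest integer: Red 6, Amber 9, Blue 14, Silver 5, Gold 4 (total 38).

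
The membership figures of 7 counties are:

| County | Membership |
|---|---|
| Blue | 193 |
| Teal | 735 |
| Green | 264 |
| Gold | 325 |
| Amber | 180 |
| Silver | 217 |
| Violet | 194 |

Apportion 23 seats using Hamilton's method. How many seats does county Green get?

Total 2108; standard divisor 2108/23 ≈ 91.652.
Standard quotas: Blue 2.106, Teal 8.019, Green 2.880, Gold 3.546, Amber 1.964, Silver 2.368, Violet 2.117.
Lower quotas: Blue 2, Teal 8, Green 2, Gold 3, Amber 1, Silver 2, Violet 2 (sum 20, leaving 3 seats).
Remainders in descending order: Amber 0.964, Green 0.880, Gold 0.546, Silver 0.368, Violet 0.117, Blue 0.106, Teal 0.019.
The surplus seats go to Amber, Green, Gold.
Green receives 3.

3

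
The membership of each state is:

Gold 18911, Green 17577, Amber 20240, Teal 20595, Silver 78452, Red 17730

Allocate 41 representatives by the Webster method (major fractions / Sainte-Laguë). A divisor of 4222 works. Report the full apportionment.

Gold: 4; Green: 4; Amber: 5; Teal: 5; Silver: 19; Red: 4

With modified divisor 4222: modified quotas Gold 4.479, Green 4.163, Amber 4.794, Teal 4.878, Silver 18.582, Red 4.199.
Rounding to the nearest integer: Gold 4, Green 4, Amber 5, Teal 5, Silver 19, Red 4 (total 41).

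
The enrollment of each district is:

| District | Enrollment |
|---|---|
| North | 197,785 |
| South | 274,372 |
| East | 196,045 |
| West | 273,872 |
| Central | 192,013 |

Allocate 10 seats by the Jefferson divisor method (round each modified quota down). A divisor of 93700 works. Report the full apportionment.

North 2, South 2, East 2, West 2, Central 2

With modified divisor 93700: modified quotas North 2.111, South 2.928, East 2.092, West 2.923, Central 2.049.
Rounding down: North 2, South 2, East 2, West 2, Central 2 (total 10).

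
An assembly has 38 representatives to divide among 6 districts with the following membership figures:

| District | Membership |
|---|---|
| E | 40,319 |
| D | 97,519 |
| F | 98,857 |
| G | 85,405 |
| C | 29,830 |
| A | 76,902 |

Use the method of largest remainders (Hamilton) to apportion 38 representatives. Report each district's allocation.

E 3; D 9; F 9; G 7; C 3; A 7

Standard divisor: 428832 ÷ 38 ≈ 11285.053.
Standard quotas: E 3.5728, D 8.6414, F 8.7600, G 7.5680, C 2.6433, A 6.8145.
Lower quotas: E 3, D 8, F 8, G 7, C 2, A 6 (sum 34, leaving 4 seats).
Remainders in descending order: A 0.8145, F 0.7600, C 0.6433, D 0.6414, E 0.5728, G 0.5680.
Largest remainders: A, F, C, D receive the extra seats.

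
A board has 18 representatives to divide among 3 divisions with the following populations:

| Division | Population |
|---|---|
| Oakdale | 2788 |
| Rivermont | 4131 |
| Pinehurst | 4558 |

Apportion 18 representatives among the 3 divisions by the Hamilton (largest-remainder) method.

The standard divisor is 11477/18 ≈ 637.611.
Standard quotas: Oakdale 4.373, Rivermont 6.479, Pinehurst 7.149.
Lower quotas: Oakdale 4, Rivermont 6, Pinehurst 7 (sum 17, leaving 1 seat).
Remainders in descending order: Rivermont 0.479, Oakdale 0.373, Pinehurst 0.149.
Largest remainder: Rivermont receives the extra seat.

Oakdale: 4, Rivermont: 7, Pinehurst: 7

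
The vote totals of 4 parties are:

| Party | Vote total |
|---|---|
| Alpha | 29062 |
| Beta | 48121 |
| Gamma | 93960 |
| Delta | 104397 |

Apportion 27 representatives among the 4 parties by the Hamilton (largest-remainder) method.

Alpha=3, Beta=5, Gamma=9, Delta=10

Total 275540; standard divisor 275540/27 ≈ 10205.185.
Standard quotas: Alpha 2.8478, Beta 4.7153, Gamma 9.2071, Delta 10.2298.
Lower quotas: Alpha 2, Beta 4, Gamma 9, Delta 10 (sum 25, leaving 2 seats).
Remainders in descending order: Alpha 0.8478, Beta 0.7153, Delta 0.2298, Gamma 0.2071.
Largest remainders: Alpha, Beta receive the extra seats.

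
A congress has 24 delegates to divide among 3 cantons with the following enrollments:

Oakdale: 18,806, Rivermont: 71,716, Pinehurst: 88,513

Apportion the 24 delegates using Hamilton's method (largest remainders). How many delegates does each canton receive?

Oakdale 2, Rivermont 10, Pinehurst 12

Standard divisor: 179035 ÷ 24 ≈ 7459.792.
Standard quotas: Oakdale 2.5210, Rivermont 9.6137, Pinehurst 11.8653.
Lower quotas: Oakdale 2, Rivermont 9, Pinehurst 11 (sum 22, leaving 2 seats).
Remainders in descending order: Pinehurst 0.8653, Rivermont 0.6137, Oakdale 0.5210.
Largest remainders: Pinehurst, Rivermont receive the extra seats.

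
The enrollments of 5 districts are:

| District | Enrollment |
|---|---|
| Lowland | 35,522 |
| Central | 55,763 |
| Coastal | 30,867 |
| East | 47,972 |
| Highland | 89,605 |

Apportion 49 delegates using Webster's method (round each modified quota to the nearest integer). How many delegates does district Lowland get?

7

Standard divisor 259729/49 ≈ 5300.592; standard quotas: Lowland 6.702, Central 10.520, Coastal 5.823, East 9.050, Highland 16.905.
Rounding to the nearest integer gives 7, 11, 6, 9, 17 = 50 seats, so the divisor must be adjusted.
With modified divisor 5400: modified quotas Lowland 6.578, Central 10.326, Coastal 5.716, East 8.884, Highland 16.594.
Rounding to the nearest integer: Lowland 7, Central 10, Coastal 6, East 9, Highland 17 (total 49).
Lowland receives 7.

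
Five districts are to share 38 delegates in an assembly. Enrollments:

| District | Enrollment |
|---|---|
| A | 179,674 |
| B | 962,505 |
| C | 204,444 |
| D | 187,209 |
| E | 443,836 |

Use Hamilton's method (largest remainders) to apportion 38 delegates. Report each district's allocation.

Standard divisor: 1977668 ÷ 38 ≈ 52043.895.
Standard quotas: A 3.4524, B 18.4941, C 3.9283, D 3.5971, E 8.5281.
Lower quotas: A 3, B 18, C 3, D 3, E 8 (sum 35, leaving 3 seats).
Remainders in descending order: C 0.9283, D 0.5971, E 0.5281, B 0.4941, A 0.4524.
The surplus seats go to C, D, E.

A: 3, B: 18, C: 4, D: 4, E: 9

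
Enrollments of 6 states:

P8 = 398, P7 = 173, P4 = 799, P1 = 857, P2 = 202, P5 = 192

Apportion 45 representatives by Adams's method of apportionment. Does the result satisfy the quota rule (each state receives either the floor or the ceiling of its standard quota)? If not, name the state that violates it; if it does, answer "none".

Standard quotas: P8 6.833, P7 2.970, P4 13.718, P1 14.714, P2 3.468, P5 3.296.
Adams allocation: P8 7, P7 3, P4 13, P1 14, P2 4, P5 4.
Every allocation lies between the lower and upper quota.

none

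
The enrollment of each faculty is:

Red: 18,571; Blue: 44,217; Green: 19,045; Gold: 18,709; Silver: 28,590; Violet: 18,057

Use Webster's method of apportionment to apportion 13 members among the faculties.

Standard divisor 147189/13 ≈ 11322.231; standard quotas: Red 1.640, Blue 3.905, Green 1.682, Gold 1.652, Silver 2.525, Violet 1.595.
Rounding to the nearest integer gives 2, 4, 2, 2, 3, 2 = 15 seats, so the divisor must be adjusted.
With modified divisor 12210: modified quotas Red 1.521, Blue 3.621, Green 1.560, Gold 1.532, Silver 2.342, Violet 1.479.
Rounding to the nearest integer: Red 2, Blue 4, Green 2, Gold 2, Silver 2, Violet 1 (total 13).

Red 2, Blue 4, Green 2, Gold 2, Silver 2, Violet 1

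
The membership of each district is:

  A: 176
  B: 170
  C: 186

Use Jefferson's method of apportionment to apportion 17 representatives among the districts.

Standard divisor 532/17 ≈ 31.294; standard quotas: A 5.624, B 5.432, C 5.944.
Rounding down gives 5, 5, 5 = 15 seats, so the divisor must be adjusted.
With modified divisor 29: modified quotas A 6.069, B 5.862, C 6.414.
Rounding down: A 6, B 5, C 6 (total 17).

A 6, B 5, C 6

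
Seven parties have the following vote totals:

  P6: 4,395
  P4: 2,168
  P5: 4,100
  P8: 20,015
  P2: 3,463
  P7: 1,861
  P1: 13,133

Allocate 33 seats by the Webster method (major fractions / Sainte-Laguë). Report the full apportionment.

Standard divisor 49135/33 ≈ 1488.939; standard quotas: P6 2.952, P4 1.456, P5 2.754, P8 13.442, P2 2.326, P7 1.250, P1 8.820.
Rounding to the nearest integer gives 3, 1, 3, 13, 2, 1, 9 = 32 seats, so the divisor must be adjusted.
With modified divisor 1471.41: modified quotas P6 2.987, P4 1.473, P5 2.786, P8 13.603, P2 2.354, P7 1.265, P1 8.925.
Rounding to the nearest integer: P6 3, P4 1, P5 3, P8 14, P2 2, P7 1, P1 9 (total 33).

P6: 3; P4: 1; P5: 3; P8: 14; P2: 2; P7: 1; P1: 9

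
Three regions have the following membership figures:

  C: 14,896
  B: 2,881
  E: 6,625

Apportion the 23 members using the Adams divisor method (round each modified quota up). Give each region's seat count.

C: 14, B: 3, E: 6

Standard divisor 24402/23 ≈ 1060.957; standard quotas: C 14.040, B 2.715, E 6.244.
Rounding up gives 15, 3, 7 = 25 seats, so the divisor must be adjusted.
With modified divisor 1130: modified quotas C 13.182, B 2.550, E 5.863.
Rounding up: C 14, B 3, E 6 (total 23).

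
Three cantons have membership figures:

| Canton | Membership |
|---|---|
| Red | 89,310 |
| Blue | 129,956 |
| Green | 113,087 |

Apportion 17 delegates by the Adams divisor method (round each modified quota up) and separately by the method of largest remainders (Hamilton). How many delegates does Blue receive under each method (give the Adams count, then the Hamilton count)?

6 and 7

Adams: Red 5, Blue 6, Green 6.
Hamilton: Red 4, Blue 7, Green 6.
Blue gets 6 under Adams and 7 under Hamilton.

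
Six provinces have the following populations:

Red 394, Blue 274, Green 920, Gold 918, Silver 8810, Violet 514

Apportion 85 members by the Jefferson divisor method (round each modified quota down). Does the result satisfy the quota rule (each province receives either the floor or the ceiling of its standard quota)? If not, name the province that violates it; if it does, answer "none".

Silver

Standard quotas: Red 2.831, Blue 1.969, Green 6.610, Gold 6.596, Silver 63.301, Violet 3.693.
Jefferson allocation: Red 2, Blue 2, Green 6, Gold 6, Silver 66, Violet 3.
Silver has quota 63.301 (lower 63, upper 64) but receives 66 — outside the quota interval.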